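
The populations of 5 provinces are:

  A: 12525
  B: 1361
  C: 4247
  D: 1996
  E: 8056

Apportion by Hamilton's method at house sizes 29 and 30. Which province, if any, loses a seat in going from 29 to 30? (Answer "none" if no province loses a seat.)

B

At 29 seats: A 13, B 2, C 4, D 2, E 8.
At 30 seats: A 13, B 1, C 5, D 2, E 9.
B drops from 2 to 1.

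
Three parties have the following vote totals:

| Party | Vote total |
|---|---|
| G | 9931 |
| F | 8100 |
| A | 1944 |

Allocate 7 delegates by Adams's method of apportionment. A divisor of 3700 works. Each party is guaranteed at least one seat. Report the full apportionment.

G 3; F 3; A 1

With modified divisor 3700: modified quotas G 2.684, F 2.189, A 0.525.
Rounding up: G 3, F 3, A 1 (total 7).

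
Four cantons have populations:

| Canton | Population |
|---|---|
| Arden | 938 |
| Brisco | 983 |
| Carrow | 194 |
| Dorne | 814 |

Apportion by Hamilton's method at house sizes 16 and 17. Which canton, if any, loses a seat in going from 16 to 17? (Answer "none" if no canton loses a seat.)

none

At 16 seats: Arden 5, Brisco 5, Carrow 1, Dorne 5.
At 17 seats: Arden 5, Brisco 6, Carrow 1, Dorne 5.
No canton's allocation decreased.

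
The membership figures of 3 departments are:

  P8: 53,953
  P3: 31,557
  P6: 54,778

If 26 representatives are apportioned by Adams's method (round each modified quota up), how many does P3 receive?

6

Standard divisor 140288/26 ≈ 5395.692; standard quotas: P8 9.999, P3 5.849, P6 10.152.
Rounding up gives 10, 6, 11 = 27 seats, so the divisor must be adjusted.
With modified divisor 5700: modified quotas P8 9.465, P3 5.536, P6 9.610.
Rounding up: P8 10, P3 6, P6 10 (total 26).
P3 receives 6.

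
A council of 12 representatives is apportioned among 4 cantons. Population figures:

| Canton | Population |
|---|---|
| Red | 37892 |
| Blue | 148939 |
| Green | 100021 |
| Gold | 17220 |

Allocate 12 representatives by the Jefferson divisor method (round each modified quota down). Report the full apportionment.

Standard divisor 304072/12 ≈ 25339.333; standard quotas: Red 1.495, Blue 5.878, Green 3.947, Gold 0.680.
Rounding down gives 1, 5, 3, 0 = 9 seats, so the divisor must be adjusted.
With modified divisor 20600: modified quotas Red 1.839, Blue 7.230, Green 4.855, Gold 0.836.
Rounding down: Red 1, Blue 7, Green 4, Gold 0 (total 12).

Red 1, Blue 7, Green 4, Gold 0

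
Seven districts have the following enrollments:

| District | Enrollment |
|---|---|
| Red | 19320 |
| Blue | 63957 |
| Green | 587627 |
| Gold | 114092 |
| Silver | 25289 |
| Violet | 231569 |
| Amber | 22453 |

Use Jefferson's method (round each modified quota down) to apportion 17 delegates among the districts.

Red: 0, Blue: 1, Green: 10, Gold: 2, Silver: 0, Violet: 4, Amber: 0

Standard divisor 1064307/17 ≈ 62606.294; standard quotas: Red 0.309, Blue 1.022, Green 9.386, Gold 1.822, Silver 0.404, Violet 3.699, Amber 0.359.
Rounding down gives 0, 1, 9, 1, 0, 3, 0 = 14 seats, so the divisor must be adjusted.
With modified divisor 55200: modified quotas Red 0.350, Blue 1.159, Green 10.645, Gold 2.067, Silver 0.458, Violet 4.195, Amber 0.407.
Rounding down: Red 0, Blue 1, Green 10, Gold 2, Silver 0, Violet 4, Amber 0 (total 17).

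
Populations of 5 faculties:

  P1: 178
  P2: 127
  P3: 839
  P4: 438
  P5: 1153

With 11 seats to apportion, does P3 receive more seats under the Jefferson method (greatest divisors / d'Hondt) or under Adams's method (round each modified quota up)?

Jefferson: P1 0, P2 0, P3 4, P4 2, P5 5.
Adams: P1 1, P2 1, P3 3, P4 2, P5 4.
P3 gets 4 under Jefferson and 3 under Adams.

Jefferson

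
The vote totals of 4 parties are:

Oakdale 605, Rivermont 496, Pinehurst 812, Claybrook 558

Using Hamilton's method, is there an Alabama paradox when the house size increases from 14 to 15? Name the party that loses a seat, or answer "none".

none

At 14 seats: Oakdale 3, Rivermont 3, Pinehurst 5, Claybrook 3.
At 15 seats: Oakdale 4, Rivermont 3, Pinehurst 5, Claybrook 3.
No party's allocation decreased.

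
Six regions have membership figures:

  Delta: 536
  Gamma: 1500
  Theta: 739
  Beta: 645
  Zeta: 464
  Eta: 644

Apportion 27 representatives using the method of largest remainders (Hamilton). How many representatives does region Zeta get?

3

Total 4528; standard divisor 4528/27 ≈ 167.704.
Standard quotas: Delta 3.196, Gamma 8.944, Theta 4.407, Beta 3.846, Zeta 2.767, Eta 3.840.
Lower quotas: Delta 3, Gamma 8, Theta 4, Beta 3, Zeta 2, Eta 3 (sum 23, leaving 4 seats).
Remainders in descending order: Gamma 0.944, Beta 0.846, Eta 0.840, Zeta 0.767, Theta 0.407, Delta 0.196.
Largest remainders: Gamma, Beta, Eta, Zeta receive the extra seats.
Zeta receives 3.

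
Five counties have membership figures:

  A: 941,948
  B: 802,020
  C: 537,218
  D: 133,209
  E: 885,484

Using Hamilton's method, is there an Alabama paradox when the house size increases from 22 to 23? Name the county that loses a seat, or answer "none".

none

At 22 seats: A 6, B 5, C 4, D 1, E 6.
At 23 seats: A 6, B 6, C 4, D 1, E 6.
No county's allocation decreased.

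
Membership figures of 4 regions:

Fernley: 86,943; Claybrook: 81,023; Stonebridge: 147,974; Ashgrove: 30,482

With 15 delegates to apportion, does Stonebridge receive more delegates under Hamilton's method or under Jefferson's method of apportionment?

Hamilton: Fernley 4, Claybrook 4, Stonebridge 6, Ashgrove 1.
Jefferson: Fernley 4, Claybrook 3, Stonebridge 7, Ashgrove 1.
Stonebridge gets 6 under Hamilton and 7 under Jefferson.

Jefferson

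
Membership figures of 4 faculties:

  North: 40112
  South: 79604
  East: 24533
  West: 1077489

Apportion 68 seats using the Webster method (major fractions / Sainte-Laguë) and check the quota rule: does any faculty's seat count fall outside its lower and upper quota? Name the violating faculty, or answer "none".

West

Standard quotas: North 2.233, South 4.431, East 1.365, West 59.971.
Webster allocation: North 2, South 4, East 1, West 61.
West has quota 59.971 (lower 59, upper 60) but receives 61 — outside the quota interval.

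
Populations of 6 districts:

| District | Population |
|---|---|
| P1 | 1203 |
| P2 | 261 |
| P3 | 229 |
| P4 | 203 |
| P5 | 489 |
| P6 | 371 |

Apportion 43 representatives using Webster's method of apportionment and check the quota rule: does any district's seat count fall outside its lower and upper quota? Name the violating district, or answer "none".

Standard quotas: P1 18.770, P2 4.072, P3 3.573, P4 3.167, P5 7.630, P6 5.788.
Webster allocation: P1 18, P2 4, P3 4, P4 3, P5 8, P6 6.
Every allocation lies between the lower and upper quota.

none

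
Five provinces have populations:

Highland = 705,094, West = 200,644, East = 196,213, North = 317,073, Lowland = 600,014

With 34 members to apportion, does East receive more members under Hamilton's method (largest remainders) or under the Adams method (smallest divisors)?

Hamilton: Highland 12, West 4, East 3, North 5, Lowland 10.
Adams: Highland 11, West 4, East 4, North 5, Lowland 10.
East gets 3 under Hamilton and 4 under Adams.

Adams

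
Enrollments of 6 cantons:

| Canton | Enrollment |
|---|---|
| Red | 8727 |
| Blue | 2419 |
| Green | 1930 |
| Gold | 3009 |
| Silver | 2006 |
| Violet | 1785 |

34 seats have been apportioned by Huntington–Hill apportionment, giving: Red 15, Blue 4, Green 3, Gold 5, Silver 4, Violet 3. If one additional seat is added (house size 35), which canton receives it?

Red

Priority for the next seat is population ÷ (√(s·(s+1))).
Priorities: Red 563.325, Blue 540.905, Green 557.143, Gold 549.366, Silver 448.555, Violet 515.285.
Highest priority: Red.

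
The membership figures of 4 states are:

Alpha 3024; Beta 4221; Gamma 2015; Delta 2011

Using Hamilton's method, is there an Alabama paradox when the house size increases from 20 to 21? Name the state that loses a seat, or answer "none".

none

At 20 seats: Alpha 5, Beta 7, Gamma 4, Delta 4.
At 21 seats: Alpha 5, Beta 8, Gamma 4, Delta 4.
No state's allocation decreased.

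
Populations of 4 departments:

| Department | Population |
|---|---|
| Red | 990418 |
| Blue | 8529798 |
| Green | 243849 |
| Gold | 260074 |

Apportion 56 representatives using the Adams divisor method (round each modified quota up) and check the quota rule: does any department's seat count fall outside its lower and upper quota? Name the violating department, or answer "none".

Standard quotas: Red 5.533, Blue 47.652, Green 1.362, Gold 1.453.
Adams allocation: Red 6, Blue 46, Green 2, Gold 2.
Blue has quota 47.652 (lower 47, upper 48) but receives 46 — outside the quota interval.

Blue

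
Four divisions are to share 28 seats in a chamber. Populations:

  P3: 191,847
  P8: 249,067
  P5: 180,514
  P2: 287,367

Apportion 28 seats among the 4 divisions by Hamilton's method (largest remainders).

P3: 6; P8: 8; P5: 5; P2: 9

Total 908795; standard divisor 908795/28 ≈ 32456.964.
Standard quotas: P3 5.9108, P8 7.6738, P5 5.5616, P2 8.8538.
Lower quotas: P3 5, P8 7, P5 5, P2 8 (sum 25, leaving 3 seats).
Remainders in descending order: P3 0.9108, P2 0.8538, P8 0.6738, P5 0.5616.
The surplus seats go to P3, P2, P8.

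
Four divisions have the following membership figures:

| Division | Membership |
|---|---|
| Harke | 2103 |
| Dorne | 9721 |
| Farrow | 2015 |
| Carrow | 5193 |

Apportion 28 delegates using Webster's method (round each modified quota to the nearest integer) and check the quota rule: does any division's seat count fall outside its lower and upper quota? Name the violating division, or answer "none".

Standard quotas: Harke 3.094, Dorne 14.302, Farrow 2.964, Carrow 7.640.
Webster allocation: Harke 3, Dorne 14, Farrow 3, Carrow 8.
Every allocation lies between the lower and upper quota.

none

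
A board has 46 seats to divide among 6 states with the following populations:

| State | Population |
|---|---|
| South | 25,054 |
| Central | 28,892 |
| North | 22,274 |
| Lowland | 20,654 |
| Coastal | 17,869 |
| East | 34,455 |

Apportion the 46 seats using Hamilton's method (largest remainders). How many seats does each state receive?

South: 8; Central: 9; North: 7; Lowland: 6; Coastal: 5; East: 11

Standard divisor: 149198 ÷ 46 ≈ 3243.435.
Standard quotas: South 7.7245, Central 8.9078, North 6.8674, Lowland 6.3679, Coastal 5.5093, East 10.6230.
Lower quotas: South 7, Central 8, North 6, Lowland 6, Coastal 5, East 10 (sum 42, leaving 4 seats).
Remainders in descending order: Central 0.9078, North 0.8674, South 0.7245, East 0.6230, Coastal 0.5093, Lowland 0.3679.
The surplus seats go to Central, North, South, East.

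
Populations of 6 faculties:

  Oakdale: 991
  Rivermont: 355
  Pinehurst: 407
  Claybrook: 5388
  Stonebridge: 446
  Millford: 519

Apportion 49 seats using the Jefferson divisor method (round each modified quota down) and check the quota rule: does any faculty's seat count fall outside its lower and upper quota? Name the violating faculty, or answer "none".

Claybrook

Standard quotas: Oakdale 5.991, Rivermont 2.146, Pinehurst 2.460, Claybrook 32.570, Stonebridge 2.696, Millford 3.137.
Jefferson allocation: Oakdale 6, Rivermont 2, Pinehurst 2, Claybrook 34, Stonebridge 2, Millford 3.
Claybrook has quota 32.570 (lower 32, upper 33) but receives 34 — outside the quota interval.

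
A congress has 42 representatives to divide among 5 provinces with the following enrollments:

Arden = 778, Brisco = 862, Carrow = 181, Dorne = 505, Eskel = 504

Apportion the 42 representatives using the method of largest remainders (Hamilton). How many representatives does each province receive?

Total 2830; standard divisor 2830/42 ≈ 67.381.
Standard quotas: Arden 11.546, Brisco 12.793, Carrow 2.686, Dorne 7.495, Eskel 7.480.
Lower quotas: Arden 11, Brisco 12, Carrow 2, Dorne 7, Eskel 7 (sum 39, leaving 3 seats).
Remainders in descending order: Brisco 0.793, Carrow 0.686, Arden 0.546, Dorne 0.495, Eskel 0.480.
Largest remainders: Brisco, Carrow, Arden receive the extra seats.

Arden 12, Brisco 13, Carrow 3, Dorne 7, Eskel 7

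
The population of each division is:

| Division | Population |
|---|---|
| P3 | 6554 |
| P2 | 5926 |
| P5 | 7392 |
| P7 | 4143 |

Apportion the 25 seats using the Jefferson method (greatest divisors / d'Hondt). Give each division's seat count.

P3 7, P2 6, P5 8, P7 4

Standard divisor 24015/25 ≈ 960.6; standard quotas: P3 6.823, P2 6.169, P5 7.695, P7 4.313.
Rounding down gives 6, 6, 7, 4 = 23 seats, so the divisor must be adjusted.
With modified divisor 900: modified quotas P3 7.282, P2 6.584, P5 8.213, P7 4.603.
Rounding down: P3 7, P2 6, P5 8, P7 4 (total 25).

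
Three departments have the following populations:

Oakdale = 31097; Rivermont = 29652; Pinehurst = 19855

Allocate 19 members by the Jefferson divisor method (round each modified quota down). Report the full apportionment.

Standard divisor 80604/19 ≈ 4242.316; standard quotas: Oakdale 7.330, Rivermont 6.990, Pinehurst 4.680.
Rounding down gives 7, 6, 4 = 17 seats, so the divisor must be adjusted.
With modified divisor 3900: modified quotas Oakdale 7.974, Rivermont 7.603, Pinehurst 5.091.
Rounding down: Oakdale 7, Rivermont 7, Pinehurst 5 (total 19).

Oakdale=7, Rivermont=7, Pinehurst=5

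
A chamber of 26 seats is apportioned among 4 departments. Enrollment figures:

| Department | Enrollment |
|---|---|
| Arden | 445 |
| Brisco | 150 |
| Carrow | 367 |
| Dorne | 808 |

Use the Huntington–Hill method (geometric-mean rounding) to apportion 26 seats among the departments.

Arden 7, Brisco 2, Carrow 5, Dorne 12

With divisor 68: modified quotas Arden 6.544, Brisco 2.206, Carrow 5.397, Dorne 11.882.
Geometric-mean thresholds: Arden √(6·7)=6.481, Brisco √(2·3)=2.449, Carrow √(5·6)=5.477, Dorne √(11·12)=11.489.
Each quota rounded against its threshold gives Arden 7, Brisco 2, Carrow 5, Dorne 12 (total 26).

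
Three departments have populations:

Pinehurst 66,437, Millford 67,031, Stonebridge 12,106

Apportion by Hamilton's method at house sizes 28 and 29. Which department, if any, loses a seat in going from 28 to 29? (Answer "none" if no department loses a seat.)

none

At 28 seats: Pinehurst 13, Millford 13, Stonebridge 2.
At 29 seats: Pinehurst 13, Millford 13, Stonebridge 3.
No department's allocation decreased.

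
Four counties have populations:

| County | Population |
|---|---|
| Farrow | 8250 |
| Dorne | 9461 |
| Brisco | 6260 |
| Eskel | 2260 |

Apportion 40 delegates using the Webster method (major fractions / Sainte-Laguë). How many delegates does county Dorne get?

Standard divisor 26231/40 ≈ 655.775; standard quotas: Farrow 12.581, Dorne 14.427, Brisco 9.546, Eskel 3.446.
Rounding to the nearest integer gives Farrow 13, Dorne 14, Brisco 10, Eskel 3 — total 40, matching the house size, so no adjustment is needed.
Dorne receives 14.

14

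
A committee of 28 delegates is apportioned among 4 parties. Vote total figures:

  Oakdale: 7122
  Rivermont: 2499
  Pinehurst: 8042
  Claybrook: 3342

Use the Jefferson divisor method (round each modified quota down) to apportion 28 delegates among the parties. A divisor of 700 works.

Oakdale: 10, Rivermont: 3, Pinehurst: 11, Claybrook: 4

With modified divisor 700: modified quotas Oakdale 10.174, Rivermont 3.570, Pinehurst 11.489, Claybrook 4.774.
Rounding down: Oakdale 10, Rivermont 3, Pinehurst 11, Claybrook 4 (total 28).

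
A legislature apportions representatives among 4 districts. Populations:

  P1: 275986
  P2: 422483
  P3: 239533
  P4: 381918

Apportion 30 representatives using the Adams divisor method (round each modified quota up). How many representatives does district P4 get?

9

Standard divisor 1319920/30 ≈ 43997.333; standard quotas: P1 6.273, P2 9.602, P3 5.444, P4 8.680.
Rounding up gives 7, 10, 6, 9 = 32 seats, so the divisor must be adjusted.
With modified divisor 47300: modified quotas P1 5.835, P2 8.932, P3 5.064, P4 8.074.
Rounding up: P1 6, P2 9, P3 6, P4 9 (total 30).
P4 receives 9.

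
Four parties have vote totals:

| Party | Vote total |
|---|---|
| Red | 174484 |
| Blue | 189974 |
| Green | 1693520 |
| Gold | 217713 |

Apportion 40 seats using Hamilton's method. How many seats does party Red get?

3

Total 2275691; standard divisor 2275691/40 ≈ 56892.275.
Standard quotas: Red 3.0669, Blue 3.3392, Green 29.7671, Gold 3.8268.
Lower quotas: Red 3, Blue 3, Green 29, Gold 3 (sum 38, leaving 2 seats).
Remainders in descending order: Gold 0.8268, Green 0.7671, Blue 0.3392, Red 0.0669.
Largest remainders: Gold, Green receive the extra seats.
Red receives 3.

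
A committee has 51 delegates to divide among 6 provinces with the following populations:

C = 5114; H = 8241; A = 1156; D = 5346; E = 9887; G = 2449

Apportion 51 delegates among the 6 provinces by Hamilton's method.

Total 32193; standard divisor 32193/51 ≈ 631.235.
Standard quotas: C 8.1016, H 13.0554, A 1.8313, D 8.4691, E 15.6629, G 3.8797.
Lower quotas: C 8, H 13, A 1, D 8, E 15, G 3 (sum 48, leaving 3 seats).
Remainders in descending order: G 0.8797, A 0.8313, E 0.6629, D 0.4691, C 0.1016, H 0.0554.
Largest remainders: G, A, E receive the extra seats.

C 8; H 13; A 2; D 8; E 16; G 4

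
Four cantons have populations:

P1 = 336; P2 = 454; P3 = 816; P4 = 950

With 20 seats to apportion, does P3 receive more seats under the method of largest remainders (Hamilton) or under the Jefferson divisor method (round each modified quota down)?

Hamilton: P1 3, P2 4, P3 6, P4 7.
Jefferson: P1 2, P2 3, P3 7, P4 8.
P3 gets 6 under Hamilton and 7 under Jefferson.

Jefferson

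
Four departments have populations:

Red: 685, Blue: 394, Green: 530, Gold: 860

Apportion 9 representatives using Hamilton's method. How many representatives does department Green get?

2

The standard divisor is 2469/9 ≈ 274.333.
Standard quotas: Red 2.497, Blue 1.436, Green 1.932, Gold 3.135.
Lower quotas: Red 2, Blue 1, Green 1, Gold 3 (sum 7, leaving 2 seats).
Remainders in descending order: Green 0.932, Red 0.497, Blue 0.436, Gold 0.135.
Largest remainders: Green, Red receive the extra seats.
Green receives 2.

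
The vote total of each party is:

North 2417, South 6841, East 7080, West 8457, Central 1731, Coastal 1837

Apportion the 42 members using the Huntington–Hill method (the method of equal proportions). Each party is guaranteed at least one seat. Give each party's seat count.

With divisor 687: modified quotas North 3.518, South 9.958, East 10.306, West 12.310, Central 2.520, Coastal 2.674.
Geometric-mean thresholds: North √(3·4)=3.464, South √(9·10)=9.487, East √(10·11)=10.488, West √(12·13)=12.490, Central √(2·3)=2.449, Coastal √(2·3)=2.449.
Each quota rounded against its threshold gives North 4, South 10, East 10, West 12, Central 3, Coastal 3 (total 42).

North 4, South 10, East 10, West 12, Central 3, Coastal 3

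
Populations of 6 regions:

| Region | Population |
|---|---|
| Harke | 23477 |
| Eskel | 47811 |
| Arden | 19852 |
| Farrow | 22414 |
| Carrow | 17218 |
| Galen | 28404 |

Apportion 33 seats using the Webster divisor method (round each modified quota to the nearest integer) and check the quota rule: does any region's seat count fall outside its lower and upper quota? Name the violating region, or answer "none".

Standard quotas: Harke 4.867, Eskel 9.912, Arden 4.116, Farrow 4.647, Carrow 3.570, Galen 5.889.
Webster allocation: Harke 5, Eskel 10, Arden 4, Farrow 5, Carrow 3, Galen 6.
Every allocation lies between the lower and upper quota.

none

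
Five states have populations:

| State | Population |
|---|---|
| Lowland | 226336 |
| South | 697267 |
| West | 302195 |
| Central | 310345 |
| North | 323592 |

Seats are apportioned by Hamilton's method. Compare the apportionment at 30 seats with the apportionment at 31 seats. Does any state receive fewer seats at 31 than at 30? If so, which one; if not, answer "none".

At 30 seats: Lowland 4, South 11, West 5, Central 5, North 5.
At 31 seats: Lowland 4, South 12, West 5, Central 5, North 5.
No state's allocation decreased.

none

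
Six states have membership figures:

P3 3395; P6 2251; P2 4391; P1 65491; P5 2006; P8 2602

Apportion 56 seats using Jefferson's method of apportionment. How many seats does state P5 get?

1

Standard divisor 80136/56 ≈ 1431; standard quotas: P3 2.372, P6 1.573, P2 3.068, P1 45.766, P5 1.402, P8 1.818.
Rounding down gives 2, 1, 3, 45, 1, 1 = 53 seats, so the divisor must be adjusted.
With modified divisor 1350: modified quotas P3 2.515, P6 1.667, P2 3.253, P1 48.512, P5 1.486, P8 1.927.
Rounding down: P3 2, P6 1, P2 3, P1 48, P5 1, P8 1 (total 56).
P5 receives 1.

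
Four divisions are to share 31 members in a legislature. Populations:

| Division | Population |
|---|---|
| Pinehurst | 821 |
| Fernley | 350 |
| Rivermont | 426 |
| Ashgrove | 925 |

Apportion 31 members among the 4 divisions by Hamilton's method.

Standard divisor: 2522 ÷ 31 ≈ 81.355.
Standard quotas: Pinehurst 10.092, Fernley 4.302, Rivermont 5.236, Ashgrove 11.370.
Lower quotas: Pinehurst 10, Fernley 4, Rivermont 5, Ashgrove 11 (sum 30, leaving 1 seat).
Remainders in descending order: Ashgrove 0.370, Fernley 0.302, Rivermont 0.236, Pinehurst 0.092.
Largest remainder: Ashgrove receives the extra seat.

Pinehurst 10, Fernley 4, Rivermont 5, Ashgrove 12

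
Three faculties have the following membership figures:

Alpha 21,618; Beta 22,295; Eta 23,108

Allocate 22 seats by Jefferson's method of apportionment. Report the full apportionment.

Alpha 7; Beta 7; Eta 8

Standard divisor 67021/22 ≈ 3046.409; standard quotas: Alpha 7.096, Beta 7.318, Eta 7.585.
Rounding down gives 7, 7, 7 = 21 seats, so the divisor must be adjusted.
With modified divisor 2800: modified quotas Alpha 7.721, Beta 7.963, Eta 8.253.
Rounding down: Alpha 7, Beta 7, Eta 8 (total 22).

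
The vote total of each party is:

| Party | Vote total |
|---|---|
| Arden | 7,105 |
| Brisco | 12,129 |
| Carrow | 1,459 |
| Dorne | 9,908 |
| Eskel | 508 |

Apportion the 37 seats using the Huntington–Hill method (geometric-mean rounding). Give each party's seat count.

With divisor 850: modified quotas Arden 8.359, Brisco 14.269, Carrow 1.716, Dorne 11.656, Eskel 0.598.
Geometric-mean thresholds: Arden √(8·9)=8.485, Brisco √(14·15)=14.491, Carrow √(1·2)=1.414, Dorne √(11·12)=11.489, Eskel (min 1).
Each quota rounded against its threshold gives Arden 8, Brisco 14, Carrow 2, Dorne 12, Eskel 1 (total 37).

Arden 8, Brisco 14, Carrow 2, Dorne 12, Eskel 1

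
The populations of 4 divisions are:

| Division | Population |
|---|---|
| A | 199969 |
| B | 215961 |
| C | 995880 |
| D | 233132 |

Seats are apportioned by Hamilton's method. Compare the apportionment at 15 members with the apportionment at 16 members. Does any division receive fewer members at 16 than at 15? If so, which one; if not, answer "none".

none

At 15 seats: A 2, B 2, C 9, D 2.
At 16 seats: A 2, B 2, C 10, D 2.
No division's allocation decreased.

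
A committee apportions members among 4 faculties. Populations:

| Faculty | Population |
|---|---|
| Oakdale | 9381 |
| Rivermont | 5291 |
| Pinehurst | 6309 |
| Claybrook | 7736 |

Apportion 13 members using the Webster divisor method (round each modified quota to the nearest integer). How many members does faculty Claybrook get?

4

Standard divisor 28717/13 ≈ 2209; standard quotas: Oakdale 4.247, Rivermont 2.395, Pinehurst 2.856, Claybrook 3.502.
Rounding to the nearest integer gives Oakdale 4, Rivermont 2, Pinehurst 3, Claybrook 4 — total 13, matching the house size, so no adjustment is needed.
Claybrook receives 4.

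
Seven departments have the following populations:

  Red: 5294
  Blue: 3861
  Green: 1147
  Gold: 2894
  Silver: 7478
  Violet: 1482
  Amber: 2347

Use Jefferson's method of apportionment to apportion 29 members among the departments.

Standard divisor 24503/29 ≈ 844.931; standard quotas: Red 6.266, Blue 4.570, Green 1.358, Gold 3.425, Silver 8.850, Violet 1.754, Amber 2.778.
Rounding down gives 6, 4, 1, 3, 8, 1, 2 = 25 seats, so the divisor must be adjusted.
With modified divisor 750: modified quotas Red 7.059, Blue 5.148, Green 1.529, Gold 3.859, Silver 9.971, Violet 1.976, Amber 3.129.
Rounding down: Red 7, Blue 5, Green 1, Gold 3, Silver 9, Violet 1, Amber 3 (total 29).

Red: 7, Blue: 5, Green: 1, Gold: 3, Silver: 9, Violet: 1, Amber: 3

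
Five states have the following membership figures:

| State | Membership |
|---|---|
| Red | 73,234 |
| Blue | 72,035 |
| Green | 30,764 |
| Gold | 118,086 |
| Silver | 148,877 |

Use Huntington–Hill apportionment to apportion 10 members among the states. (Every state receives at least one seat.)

Red 2, Blue 2, Green 1, Gold 2, Silver 3

With divisor 49572: modified quotas Red 1.477, Blue 1.453, Green 0.621, Gold 2.382, Silver 3.003.
Geometric-mean thresholds: Red √(1·2)=1.414, Blue √(1·2)=1.414, Green (min 1), Gold √(2·3)=2.449, Silver √(3·4)=3.464.
Each quota rounded against its threshold gives Red 2, Blue 2, Green 1, Gold 2, Silver 3 (total 10).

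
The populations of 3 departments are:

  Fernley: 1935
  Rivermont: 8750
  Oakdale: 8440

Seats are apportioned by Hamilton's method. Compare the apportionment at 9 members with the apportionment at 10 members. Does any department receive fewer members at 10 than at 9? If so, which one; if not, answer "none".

none

At 9 seats: Fernley 1, Rivermont 4, Oakdale 4.
At 10 seats: Fernley 1, Rivermont 5, Oakdale 4.
No department's allocation decreased.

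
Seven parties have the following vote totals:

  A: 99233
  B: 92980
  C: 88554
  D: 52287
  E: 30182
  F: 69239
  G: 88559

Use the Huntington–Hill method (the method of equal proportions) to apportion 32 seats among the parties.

A=6, B=6, C=5, D=3, E=2, F=4, G=6

With divisor 16168: modified quotas A 6.138, B 5.751, C 5.477, D 3.234, E 1.867, F 4.282, G 5.477.
Geometric-mean thresholds: A √(6·7)=6.481, B √(5·6)=5.477, C √(5·6)=5.477, D √(3·4)=3.464, E √(1·2)=1.414, F √(4·5)=4.472, G √(5·6)=5.477.
Each quota rounded against its threshold gives A 6, B 6, C 5, D 3, E 2, F 4, G 6 (total 32).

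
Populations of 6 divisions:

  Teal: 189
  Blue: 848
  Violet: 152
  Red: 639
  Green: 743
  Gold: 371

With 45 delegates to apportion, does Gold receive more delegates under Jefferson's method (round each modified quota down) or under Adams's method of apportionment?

Jefferson: Teal 3, Blue 13, Violet 2, Red 10, Green 12, Gold 5.
Adams: Teal 3, Blue 12, Violet 3, Red 10, Green 11, Gold 6.
Gold gets 5 under Jefferson and 6 under Adams.

Adams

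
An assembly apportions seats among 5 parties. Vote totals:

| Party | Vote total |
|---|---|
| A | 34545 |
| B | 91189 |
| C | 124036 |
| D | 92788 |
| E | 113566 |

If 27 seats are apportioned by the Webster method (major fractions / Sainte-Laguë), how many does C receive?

7

Standard divisor 456124/27 ≈ 16893.481; standard quotas: A 2.045, B 5.398, C 7.342, D 5.493, E 6.722.
Rounding to the nearest integer gives 2, 5, 7, 5, 7 = 26 seats, so the divisor must be adjusted.
With modified divisor 16700: modified quotas A 2.069, B 5.460, C 7.427, D 5.556, E 6.800.
Rounding to the nearest integer: A 2, B 5, C 7, D 6, E 7 (total 27).
C receives 7.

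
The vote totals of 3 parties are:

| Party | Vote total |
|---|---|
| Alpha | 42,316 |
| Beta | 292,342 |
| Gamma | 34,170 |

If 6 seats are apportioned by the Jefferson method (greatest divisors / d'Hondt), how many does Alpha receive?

0

Standard divisor 368828/6 ≈ 61471.333; standard quotas: Alpha 0.688, Beta 4.756, Gamma 0.556.
Rounding down gives 0, 4, 0 = 4 seats, so the divisor must be adjusted.
With modified divisor 45500: modified quotas Alpha 0.930, Beta 6.425, Gamma 0.751.
Rounding down: Alpha 0, Beta 6, Gamma 0 (total 6).
Alpha receives 0.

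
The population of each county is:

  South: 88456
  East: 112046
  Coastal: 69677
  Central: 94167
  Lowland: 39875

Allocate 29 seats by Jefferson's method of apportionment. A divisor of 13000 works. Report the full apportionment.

With modified divisor 13000: modified quotas South 6.804, East 8.619, Coastal 5.360, Central 7.244, Lowland 3.067.
Rounding down: South 6, East 8, Coastal 5, Central 7, Lowland 3 (total 29).

South: 6; East: 8; Coastal: 5; Central: 7; Lowland: 3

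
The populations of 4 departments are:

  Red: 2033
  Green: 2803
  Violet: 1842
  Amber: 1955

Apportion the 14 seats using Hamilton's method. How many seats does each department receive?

Red: 3, Green: 5, Violet: 3, Amber: 3

Total 8633; standard divisor 8633/14 ≈ 616.643.
Standard quotas: Red 3.297, Green 4.546, Violet 2.987, Amber 3.170.
Lower quotas: Red 3, Green 4, Violet 2, Amber 3 (sum 12, leaving 2 seats).
Remainders in descending order: Violet 0.987, Green 0.546, Red 0.297, Amber 0.170.
The surplus seats go to Violet, Green.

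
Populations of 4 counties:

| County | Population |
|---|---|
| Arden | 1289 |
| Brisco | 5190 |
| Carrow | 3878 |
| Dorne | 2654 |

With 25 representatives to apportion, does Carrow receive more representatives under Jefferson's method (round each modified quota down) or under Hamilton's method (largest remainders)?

Jefferson: Arden 2, Brisco 10, Carrow 8, Dorne 5.
Hamilton: Arden 3, Brisco 10, Carrow 7, Dorne 5.
Carrow gets 8 under Jefferson and 7 under Hamilton.

Jefferson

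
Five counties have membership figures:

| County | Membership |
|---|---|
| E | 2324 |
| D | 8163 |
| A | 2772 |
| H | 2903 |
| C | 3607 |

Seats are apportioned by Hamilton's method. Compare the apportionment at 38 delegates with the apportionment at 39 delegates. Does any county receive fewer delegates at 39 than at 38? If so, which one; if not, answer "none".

At 38 seats: E 4, D 16, A 5, H 6, C 7.
At 39 seats: E 5, D 16, A 5, H 6, C 7.
No county's allocation decreased.

none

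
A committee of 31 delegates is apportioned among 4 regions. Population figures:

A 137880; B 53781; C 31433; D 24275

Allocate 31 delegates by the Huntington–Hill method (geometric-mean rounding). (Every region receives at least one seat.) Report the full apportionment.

With divisor 8090: modified quotas A 17.043, B 6.648, C 3.885, D 3.001.
Geometric-mean thresholds: A √(17·18)=17.493, B √(6·7)=6.481, C √(3·4)=3.464, D √(3·4)=3.464.
Each quota rounded against its threshold gives A 17, B 7, C 4, D 3 (total 31).

A 17; B 7; C 4; D 3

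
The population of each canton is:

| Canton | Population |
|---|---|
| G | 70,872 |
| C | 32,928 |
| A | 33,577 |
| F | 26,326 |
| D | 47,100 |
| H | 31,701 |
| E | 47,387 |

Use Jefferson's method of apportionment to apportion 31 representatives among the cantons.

Standard divisor 289891/31 ≈ 9351.323; standard quotas: G 7.579, C 3.521, A 3.591, F 2.815, D 5.037, H 3.390, E 5.067.
Rounding down gives 7, 3, 3, 2, 5, 3, 5 = 28 seats, so the divisor must be adjusted.
With modified divisor 8300: modified quotas G 8.539, C 3.967, A 4.045, F 3.172, D 5.675, H 3.819, E 5.709.
Rounding down: G 8, C 3, A 4, F 3, D 5, H 3, E 5 (total 31).

G=8; C=3; A=4; F=3; D=5; H=3; E=5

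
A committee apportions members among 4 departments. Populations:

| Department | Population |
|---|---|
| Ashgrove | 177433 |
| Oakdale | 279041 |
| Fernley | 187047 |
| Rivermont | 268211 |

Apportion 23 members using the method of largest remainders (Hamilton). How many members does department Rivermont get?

7

Standard divisor: 911732 ÷ 23 ≈ 39640.522.
Standard quotas: Ashgrove 4.4761, Oakdale 7.0393, Fernley 4.7186, Rivermont 6.7661.
Lower quotas: Ashgrove 4, Oakdale 7, Fernley 4, Rivermont 6 (sum 21, leaving 2 seats).
Remainders in descending order: Rivermont 0.7661, Fernley 0.7186, Ashgrove 0.4761, Oakdale 0.0393.
Largest remainders: Rivermont, Fernley receive the extra seats.
Rivermont receives 7.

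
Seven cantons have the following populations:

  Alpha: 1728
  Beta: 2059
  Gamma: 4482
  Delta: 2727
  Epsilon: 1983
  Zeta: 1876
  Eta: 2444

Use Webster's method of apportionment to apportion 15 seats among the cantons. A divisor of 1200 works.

With modified divisor 1200: modified quotas Alpha 1.440, Beta 1.716, Gamma 3.735, Delta 2.272, Epsilon 1.653, Zeta 1.563, Eta 2.037.
Rounding to the nearest integer: Alpha 1, Beta 2, Gamma 4, Delta 2, Epsilon 2, Zeta 2, Eta 2 (total 15).

Alpha 1, Beta 2, Gamma 4, Delta 2, Epsilon 2, Zeta 2, Eta 2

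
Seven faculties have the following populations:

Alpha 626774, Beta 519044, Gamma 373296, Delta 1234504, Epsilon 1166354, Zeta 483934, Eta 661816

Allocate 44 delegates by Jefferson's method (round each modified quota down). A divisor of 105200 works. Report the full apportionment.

Alpha 5, Beta 4, Gamma 3, Delta 11, Epsilon 11, Zeta 4, Eta 6

With modified divisor 105200: modified quotas Alpha 5.958, Beta 4.934, Gamma 3.548, Delta 11.735, Epsilon 11.087, Zeta 4.600, Eta 6.291.
Rounding down: Alpha 5, Beta 4, Gamma 3, Delta 11, Epsilon 11, Zeta 4, Eta 6 (total 44).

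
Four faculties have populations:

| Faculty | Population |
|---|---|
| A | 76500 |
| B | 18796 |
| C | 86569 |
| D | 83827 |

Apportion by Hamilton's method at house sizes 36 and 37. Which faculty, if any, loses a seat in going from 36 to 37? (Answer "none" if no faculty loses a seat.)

B

At 36 seats: A 10, B 3, C 12, D 11.
At 37 seats: A 11, B 2, C 12, D 12.
B drops from 3 to 2.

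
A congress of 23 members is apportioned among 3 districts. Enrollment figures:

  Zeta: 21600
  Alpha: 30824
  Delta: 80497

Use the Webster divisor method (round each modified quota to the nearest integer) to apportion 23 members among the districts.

Standard divisor 132921/23 ≈ 5779.174; standard quotas: Zeta 3.738, Alpha 5.334, Delta 13.929.
Rounding to the nearest integer gives Zeta 4, Alpha 5, Delta 14 — total 23, matching the house size, so no adjustment is needed.

Zeta=4; Alpha=5; Delta=14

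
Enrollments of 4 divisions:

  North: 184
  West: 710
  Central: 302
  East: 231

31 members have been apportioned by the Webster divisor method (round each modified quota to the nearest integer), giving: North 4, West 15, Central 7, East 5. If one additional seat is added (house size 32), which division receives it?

West

Priority for the next seat is population ÷ (current seats + 0.5).
Priorities: North 40.889, West 45.806, Central 40.267, East 42.000.
Highest priority: West.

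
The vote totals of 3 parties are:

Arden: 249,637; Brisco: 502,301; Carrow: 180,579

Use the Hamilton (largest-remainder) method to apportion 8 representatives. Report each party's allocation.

Total 932517; standard divisor 932517/8 ≈ 116564.625.
Standard quotas: Arden 2.1416, Brisco 4.3092, Carrow 1.5492.
Lower quotas: Arden 2, Brisco 4, Carrow 1 (sum 7, leaving 1 seat).
Remainders in descending order: Carrow 0.5492, Brisco 0.3092, Arden 0.1416.
The surplus seat goes to Carrow.

Arden 2; Brisco 4; Carrow 2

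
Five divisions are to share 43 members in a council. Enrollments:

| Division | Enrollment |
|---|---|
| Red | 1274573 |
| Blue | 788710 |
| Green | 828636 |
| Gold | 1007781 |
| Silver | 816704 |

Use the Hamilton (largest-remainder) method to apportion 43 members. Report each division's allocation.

Red=12; Blue=7; Green=8; Gold=9; Silver=7

The standard divisor is 4716404/43 ≈ 109683.814.
Standard quotas: Red 11.6204, Blue 7.1908, Green 7.5548, Gold 9.1881, Silver 7.4460.
Lower quotas: Red 11, Blue 7, Green 7, Gold 9, Silver 7 (sum 41, leaving 2 seats).
Remainders in descending order: Red 0.6204, Green 0.5548, Silver 0.4460, Blue 0.1908, Gold 0.1881.
Largest remainders: Red, Green receive the extra seats.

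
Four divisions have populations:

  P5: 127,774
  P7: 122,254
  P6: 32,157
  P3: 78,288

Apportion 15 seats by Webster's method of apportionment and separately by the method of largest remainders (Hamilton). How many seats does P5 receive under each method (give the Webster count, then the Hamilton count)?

6 and 5

Webster: P5 6, P7 5, P6 1, P3 3.
Hamilton: P5 5, P7 5, P6 2, P3 3.
P5 gets 6 under Webster and 5 under Hamilton.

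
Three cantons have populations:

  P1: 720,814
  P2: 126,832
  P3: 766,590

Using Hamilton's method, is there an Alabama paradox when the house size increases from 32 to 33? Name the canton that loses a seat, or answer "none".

At 32 seats: P1 14, P2 3, P3 15.
At 33 seats: P1 15, P2 2, P3 16.
P2 drops from 3 to 2.

P2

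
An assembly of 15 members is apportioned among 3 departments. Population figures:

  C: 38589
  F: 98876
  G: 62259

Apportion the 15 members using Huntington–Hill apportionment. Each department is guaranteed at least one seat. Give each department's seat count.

With divisor 13567: modified quotas C 2.844, F 7.288, G 4.589.
Geometric-mean thresholds: C √(2·3)=2.449, F √(7·8)=7.483, G √(4·5)=4.472.
Each quota rounded against its threshold gives C 3, F 7, G 5 (total 15).

C 3, F 7, G 5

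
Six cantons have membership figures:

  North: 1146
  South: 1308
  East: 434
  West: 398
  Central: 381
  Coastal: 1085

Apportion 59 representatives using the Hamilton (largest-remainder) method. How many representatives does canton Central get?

5

Total 4752; standard divisor 4752/59 ≈ 80.542.
Standard quotas: North 14.229, South 16.240, East 5.388, West 4.941, Central 4.730, Coastal 13.471.
Lower quotas: North 14, South 16, East 5, West 4, Central 4, Coastal 13 (sum 56, leaving 3 seats).
Remainders in descending order: West 0.941, Central 0.730, Coastal 0.471, East 0.388, South 0.240, North 0.229.
The surplus seats go to West, Central, Coastal.
Central receives 5.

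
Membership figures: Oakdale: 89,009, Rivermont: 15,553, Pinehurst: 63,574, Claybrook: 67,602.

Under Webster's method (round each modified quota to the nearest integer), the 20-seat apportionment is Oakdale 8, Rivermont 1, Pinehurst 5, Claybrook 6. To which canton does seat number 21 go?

Priority for the next seat is population ÷ (current seats + 0.5).
Priorities: Oakdale 10471.647, Rivermont 10368.667, Pinehurst 11558.909, Claybrook 10400.308.
Highest priority: Pinehurst.

Pinehurst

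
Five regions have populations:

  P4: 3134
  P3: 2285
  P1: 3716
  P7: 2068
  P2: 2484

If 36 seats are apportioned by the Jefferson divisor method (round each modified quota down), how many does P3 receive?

Standard divisor 13687/36 ≈ 380.194; standard quotas: P4 8.243, P3 6.010, P1 9.774, P7 5.439, P2 6.533.
Rounding down gives 8, 6, 9, 5, 6 = 34 seats, so the divisor must be adjusted.
With modified divisor 350: modified quotas P4 8.954, P3 6.529, P1 10.617, P7 5.909, P2 7.097.
Rounding down: P4 8, P3 6, P1 10, P7 5, P2 7 (total 36).
P3 receives 6.

6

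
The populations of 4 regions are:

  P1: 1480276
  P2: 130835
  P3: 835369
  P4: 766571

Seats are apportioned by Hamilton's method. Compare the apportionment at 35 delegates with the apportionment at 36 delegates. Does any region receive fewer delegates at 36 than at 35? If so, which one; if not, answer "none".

At 35 seats: P1 16, P2 2, P3 9, P4 8.
At 36 seats: P1 17, P2 1, P3 9, P4 9.
P2 drops from 2 to 1.

P2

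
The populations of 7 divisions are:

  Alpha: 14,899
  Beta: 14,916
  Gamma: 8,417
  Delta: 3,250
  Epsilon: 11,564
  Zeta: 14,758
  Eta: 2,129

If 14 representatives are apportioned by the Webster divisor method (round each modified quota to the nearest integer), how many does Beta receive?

Standard divisor 69933/14 ≈ 4995.214; standard quotas: Alpha 2.983, Beta 2.986, Gamma 1.685, Delta 0.651, Epsilon 2.315, Zeta 2.954, Eta 0.426.
Rounding to the nearest integer gives Alpha 3, Beta 3, Gamma 2, Delta 1, Epsilon 2, Zeta 3, Eta 0 — total 14, matching the house size, so no adjustment is needed.
Beta receives 3.

3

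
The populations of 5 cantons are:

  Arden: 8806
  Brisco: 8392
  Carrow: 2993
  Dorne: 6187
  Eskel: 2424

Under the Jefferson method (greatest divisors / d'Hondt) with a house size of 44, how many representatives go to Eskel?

3

Standard divisor 28802/44 ≈ 654.591; standard quotas: Arden 13.453, Brisco 12.820, Carrow 4.572, Dorne 9.452, Eskel 3.703.
Rounding down gives 13, 12, 4, 9, 3 = 41 seats, so the divisor must be adjusted.
With modified divisor 610: modified quotas Arden 14.436, Brisco 13.757, Carrow 4.907, Dorne 10.143, Eskel 3.974.
Rounding down: Arden 14, Brisco 13, Carrow 4, Dorne 10, Eskel 3 (total 44).
Eskel receives 3.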